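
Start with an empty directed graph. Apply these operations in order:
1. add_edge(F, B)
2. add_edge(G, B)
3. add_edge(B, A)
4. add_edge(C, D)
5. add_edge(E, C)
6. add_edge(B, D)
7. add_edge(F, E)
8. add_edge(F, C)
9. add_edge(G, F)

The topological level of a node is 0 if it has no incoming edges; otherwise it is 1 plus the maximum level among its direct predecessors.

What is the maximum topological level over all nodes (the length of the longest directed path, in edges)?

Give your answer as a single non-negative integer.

Answer: 4

Derivation:
Op 1: add_edge(F, B). Edges now: 1
Op 2: add_edge(G, B). Edges now: 2
Op 3: add_edge(B, A). Edges now: 3
Op 4: add_edge(C, D). Edges now: 4
Op 5: add_edge(E, C). Edges now: 5
Op 6: add_edge(B, D). Edges now: 6
Op 7: add_edge(F, E). Edges now: 7
Op 8: add_edge(F, C). Edges now: 8
Op 9: add_edge(G, F). Edges now: 9
Compute levels (Kahn BFS):
  sources (in-degree 0): G
  process G: level=0
    G->B: in-degree(B)=1, level(B)>=1
    G->F: in-degree(F)=0, level(F)=1, enqueue
  process F: level=1
    F->B: in-degree(B)=0, level(B)=2, enqueue
    F->C: in-degree(C)=1, level(C)>=2
    F->E: in-degree(E)=0, level(E)=2, enqueue
  process B: level=2
    B->A: in-degree(A)=0, level(A)=3, enqueue
    B->D: in-degree(D)=1, level(D)>=3
  process E: level=2
    E->C: in-degree(C)=0, level(C)=3, enqueue
  process A: level=3
  process C: level=3
    C->D: in-degree(D)=0, level(D)=4, enqueue
  process D: level=4
All levels: A:3, B:2, C:3, D:4, E:2, F:1, G:0
max level = 4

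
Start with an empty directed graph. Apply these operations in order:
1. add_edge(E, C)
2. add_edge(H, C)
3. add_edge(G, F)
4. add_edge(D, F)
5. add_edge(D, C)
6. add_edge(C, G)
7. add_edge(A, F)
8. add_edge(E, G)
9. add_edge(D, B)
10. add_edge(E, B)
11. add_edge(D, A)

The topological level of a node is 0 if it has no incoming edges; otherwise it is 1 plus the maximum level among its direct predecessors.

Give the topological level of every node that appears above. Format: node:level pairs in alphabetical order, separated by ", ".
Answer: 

Op 1: add_edge(E, C). Edges now: 1
Op 2: add_edge(H, C). Edges now: 2
Op 3: add_edge(G, F). Edges now: 3
Op 4: add_edge(D, F). Edges now: 4
Op 5: add_edge(D, C). Edges now: 5
Op 6: add_edge(C, G). Edges now: 6
Op 7: add_edge(A, F). Edges now: 7
Op 8: add_edge(E, G). Edges now: 8
Op 9: add_edge(D, B). Edges now: 9
Op 10: add_edge(E, B). Edges now: 10
Op 11: add_edge(D, A). Edges now: 11
Compute levels (Kahn BFS):
  sources (in-degree 0): D, E, H
  process D: level=0
    D->A: in-degree(A)=0, level(A)=1, enqueue
    D->B: in-degree(B)=1, level(B)>=1
    D->C: in-degree(C)=2, level(C)>=1
    D->F: in-degree(F)=2, level(F)>=1
  process E: level=0
    E->B: in-degree(B)=0, level(B)=1, enqueue
    E->C: in-degree(C)=1, level(C)>=1
    E->G: in-degree(G)=1, level(G)>=1
  process H: level=0
    H->C: in-degree(C)=0, level(C)=1, enqueue
  process A: level=1
    A->F: in-degree(F)=1, level(F)>=2
  process B: level=1
  process C: level=1
    C->G: in-degree(G)=0, level(G)=2, enqueue
  process G: level=2
    G->F: in-degree(F)=0, level(F)=3, enqueue
  process F: level=3
All levels: A:1, B:1, C:1, D:0, E:0, F:3, G:2, H:0

Answer: A:1, B:1, C:1, D:0, E:0, F:3, G:2, H:0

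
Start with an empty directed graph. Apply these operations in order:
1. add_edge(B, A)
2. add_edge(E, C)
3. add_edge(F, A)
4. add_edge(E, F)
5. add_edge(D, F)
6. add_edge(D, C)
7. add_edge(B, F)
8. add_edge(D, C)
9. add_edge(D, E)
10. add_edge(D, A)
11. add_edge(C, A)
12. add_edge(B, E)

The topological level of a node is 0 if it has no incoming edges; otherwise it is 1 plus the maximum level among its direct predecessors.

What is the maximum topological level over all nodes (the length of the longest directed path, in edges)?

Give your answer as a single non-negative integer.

Op 1: add_edge(B, A). Edges now: 1
Op 2: add_edge(E, C). Edges now: 2
Op 3: add_edge(F, A). Edges now: 3
Op 4: add_edge(E, F). Edges now: 4
Op 5: add_edge(D, F). Edges now: 5
Op 6: add_edge(D, C). Edges now: 6
Op 7: add_edge(B, F). Edges now: 7
Op 8: add_edge(D, C) (duplicate, no change). Edges now: 7
Op 9: add_edge(D, E). Edges now: 8
Op 10: add_edge(D, A). Edges now: 9
Op 11: add_edge(C, A). Edges now: 10
Op 12: add_edge(B, E). Edges now: 11
Compute levels (Kahn BFS):
  sources (in-degree 0): B, D
  process B: level=0
    B->A: in-degree(A)=3, level(A)>=1
    B->E: in-degree(E)=1, level(E)>=1
    B->F: in-degree(F)=2, level(F)>=1
  process D: level=0
    D->A: in-degree(A)=2, level(A)>=1
    D->C: in-degree(C)=1, level(C)>=1
    D->E: in-degree(E)=0, level(E)=1, enqueue
    D->F: in-degree(F)=1, level(F)>=1
  process E: level=1
    E->C: in-degree(C)=0, level(C)=2, enqueue
    E->F: in-degree(F)=0, level(F)=2, enqueue
  process C: level=2
    C->A: in-degree(A)=1, level(A)>=3
  process F: level=2
    F->A: in-degree(A)=0, level(A)=3, enqueue
  process A: level=3
All levels: A:3, B:0, C:2, D:0, E:1, F:2
max level = 3

Answer: 3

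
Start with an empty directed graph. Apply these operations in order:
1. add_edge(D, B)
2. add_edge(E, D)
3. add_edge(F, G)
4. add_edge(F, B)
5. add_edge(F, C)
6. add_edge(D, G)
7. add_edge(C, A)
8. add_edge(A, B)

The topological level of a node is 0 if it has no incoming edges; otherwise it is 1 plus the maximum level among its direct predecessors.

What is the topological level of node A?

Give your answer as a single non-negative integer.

Answer: 2

Derivation:
Op 1: add_edge(D, B). Edges now: 1
Op 2: add_edge(E, D). Edges now: 2
Op 3: add_edge(F, G). Edges now: 3
Op 4: add_edge(F, B). Edges now: 4
Op 5: add_edge(F, C). Edges now: 5
Op 6: add_edge(D, G). Edges now: 6
Op 7: add_edge(C, A). Edges now: 7
Op 8: add_edge(A, B). Edges now: 8
Compute levels (Kahn BFS):
  sources (in-degree 0): E, F
  process E: level=0
    E->D: in-degree(D)=0, level(D)=1, enqueue
  process F: level=0
    F->B: in-degree(B)=2, level(B)>=1
    F->C: in-degree(C)=0, level(C)=1, enqueue
    F->G: in-degree(G)=1, level(G)>=1
  process D: level=1
    D->B: in-degree(B)=1, level(B)>=2
    D->G: in-degree(G)=0, level(G)=2, enqueue
  process C: level=1
    C->A: in-degree(A)=0, level(A)=2, enqueue
  process G: level=2
  process A: level=2
    A->B: in-degree(B)=0, level(B)=3, enqueue
  process B: level=3
All levels: A:2, B:3, C:1, D:1, E:0, F:0, G:2
level(A) = 2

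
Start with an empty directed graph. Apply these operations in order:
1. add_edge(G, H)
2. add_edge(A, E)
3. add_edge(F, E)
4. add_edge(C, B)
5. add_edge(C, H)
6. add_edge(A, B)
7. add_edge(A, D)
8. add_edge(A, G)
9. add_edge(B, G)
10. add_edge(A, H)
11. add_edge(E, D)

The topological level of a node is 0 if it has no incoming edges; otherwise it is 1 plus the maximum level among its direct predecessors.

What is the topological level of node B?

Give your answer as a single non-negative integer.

Answer: 1

Derivation:
Op 1: add_edge(G, H). Edges now: 1
Op 2: add_edge(A, E). Edges now: 2
Op 3: add_edge(F, E). Edges now: 3
Op 4: add_edge(C, B). Edges now: 4
Op 5: add_edge(C, H). Edges now: 5
Op 6: add_edge(A, B). Edges now: 6
Op 7: add_edge(A, D). Edges now: 7
Op 8: add_edge(A, G). Edges now: 8
Op 9: add_edge(B, G). Edges now: 9
Op 10: add_edge(A, H). Edges now: 10
Op 11: add_edge(E, D). Edges now: 11
Compute levels (Kahn BFS):
  sources (in-degree 0): A, C, F
  process A: level=0
    A->B: in-degree(B)=1, level(B)>=1
    A->D: in-degree(D)=1, level(D)>=1
    A->E: in-degree(E)=1, level(E)>=1
    A->G: in-degree(G)=1, level(G)>=1
    A->H: in-degree(H)=2, level(H)>=1
  process C: level=0
    C->B: in-degree(B)=0, level(B)=1, enqueue
    C->H: in-degree(H)=1, level(H)>=1
  process F: level=0
    F->E: in-degree(E)=0, level(E)=1, enqueue
  process B: level=1
    B->G: in-degree(G)=0, level(G)=2, enqueue
  process E: level=1
    E->D: in-degree(D)=0, level(D)=2, enqueue
  process G: level=2
    G->H: in-degree(H)=0, level(H)=3, enqueue
  process D: level=2
  process H: level=3
All levels: A:0, B:1, C:0, D:2, E:1, F:0, G:2, H:3
level(B) = 1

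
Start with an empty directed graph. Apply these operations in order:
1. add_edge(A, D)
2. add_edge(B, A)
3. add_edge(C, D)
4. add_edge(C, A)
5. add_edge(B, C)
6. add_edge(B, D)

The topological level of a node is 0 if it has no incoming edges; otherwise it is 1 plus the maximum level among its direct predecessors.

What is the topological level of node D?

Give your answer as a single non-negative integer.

Answer: 3

Derivation:
Op 1: add_edge(A, D). Edges now: 1
Op 2: add_edge(B, A). Edges now: 2
Op 3: add_edge(C, D). Edges now: 3
Op 4: add_edge(C, A). Edges now: 4
Op 5: add_edge(B, C). Edges now: 5
Op 6: add_edge(B, D). Edges now: 6
Compute levels (Kahn BFS):
  sources (in-degree 0): B
  process B: level=0
    B->A: in-degree(A)=1, level(A)>=1
    B->C: in-degree(C)=0, level(C)=1, enqueue
    B->D: in-degree(D)=2, level(D)>=1
  process C: level=1
    C->A: in-degree(A)=0, level(A)=2, enqueue
    C->D: in-degree(D)=1, level(D)>=2
  process A: level=2
    A->D: in-degree(D)=0, level(D)=3, enqueue
  process D: level=3
All levels: A:2, B:0, C:1, D:3
level(D) = 3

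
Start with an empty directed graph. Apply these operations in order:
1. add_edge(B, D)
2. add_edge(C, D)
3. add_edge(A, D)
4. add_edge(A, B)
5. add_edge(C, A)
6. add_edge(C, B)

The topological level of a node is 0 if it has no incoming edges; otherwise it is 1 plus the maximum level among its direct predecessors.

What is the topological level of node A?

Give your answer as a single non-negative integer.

Answer: 1

Derivation:
Op 1: add_edge(B, D). Edges now: 1
Op 2: add_edge(C, D). Edges now: 2
Op 3: add_edge(A, D). Edges now: 3
Op 4: add_edge(A, B). Edges now: 4
Op 5: add_edge(C, A). Edges now: 5
Op 6: add_edge(C, B). Edges now: 6
Compute levels (Kahn BFS):
  sources (in-degree 0): C
  process C: level=0
    C->A: in-degree(A)=0, level(A)=1, enqueue
    C->B: in-degree(B)=1, level(B)>=1
    C->D: in-degree(D)=2, level(D)>=1
  process A: level=1
    A->B: in-degree(B)=0, level(B)=2, enqueue
    A->D: in-degree(D)=1, level(D)>=2
  process B: level=2
    B->D: in-degree(D)=0, level(D)=3, enqueue
  process D: level=3
All levels: A:1, B:2, C:0, D:3
level(A) = 1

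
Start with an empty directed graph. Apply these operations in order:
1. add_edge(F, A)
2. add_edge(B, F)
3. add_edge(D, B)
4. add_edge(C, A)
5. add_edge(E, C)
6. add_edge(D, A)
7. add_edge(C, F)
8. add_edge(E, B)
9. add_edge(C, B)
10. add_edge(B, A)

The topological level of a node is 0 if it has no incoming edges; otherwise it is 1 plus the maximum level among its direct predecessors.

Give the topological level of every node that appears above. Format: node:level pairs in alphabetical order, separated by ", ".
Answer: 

Op 1: add_edge(F, A). Edges now: 1
Op 2: add_edge(B, F). Edges now: 2
Op 3: add_edge(D, B). Edges now: 3
Op 4: add_edge(C, A). Edges now: 4
Op 5: add_edge(E, C). Edges now: 5
Op 6: add_edge(D, A). Edges now: 6
Op 7: add_edge(C, F). Edges now: 7
Op 8: add_edge(E, B). Edges now: 8
Op 9: add_edge(C, B). Edges now: 9
Op 10: add_edge(B, A). Edges now: 10
Compute levels (Kahn BFS):
  sources (in-degree 0): D, E
  process D: level=0
    D->A: in-degree(A)=3, level(A)>=1
    D->B: in-degree(B)=2, level(B)>=1
  process E: level=0
    E->B: in-degree(B)=1, level(B)>=1
    E->C: in-degree(C)=0, level(C)=1, enqueue
  process C: level=1
    C->A: in-degree(A)=2, level(A)>=2
    C->B: in-degree(B)=0, level(B)=2, enqueue
    C->F: in-degree(F)=1, level(F)>=2
  process B: level=2
    B->A: in-degree(A)=1, level(A)>=3
    B->F: in-degree(F)=0, level(F)=3, enqueue
  process F: level=3
    F->A: in-degree(A)=0, level(A)=4, enqueue
  process A: level=4
All levels: A:4, B:2, C:1, D:0, E:0, F:3

Answer: A:4, B:2, C:1, D:0, E:0, F:3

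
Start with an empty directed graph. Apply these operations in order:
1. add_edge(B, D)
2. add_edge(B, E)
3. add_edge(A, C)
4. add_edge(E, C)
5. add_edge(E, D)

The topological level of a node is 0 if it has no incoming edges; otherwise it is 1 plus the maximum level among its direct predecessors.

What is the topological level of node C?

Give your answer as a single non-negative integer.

Op 1: add_edge(B, D). Edges now: 1
Op 2: add_edge(B, E). Edges now: 2
Op 3: add_edge(A, C). Edges now: 3
Op 4: add_edge(E, C). Edges now: 4
Op 5: add_edge(E, D). Edges now: 5
Compute levels (Kahn BFS):
  sources (in-degree 0): A, B
  process A: level=0
    A->C: in-degree(C)=1, level(C)>=1
  process B: level=0
    B->D: in-degree(D)=1, level(D)>=1
    B->E: in-degree(E)=0, level(E)=1, enqueue
  process E: level=1
    E->C: in-degree(C)=0, level(C)=2, enqueue
    E->D: in-degree(D)=0, level(D)=2, enqueue
  process C: level=2
  process D: level=2
All levels: A:0, B:0, C:2, D:2, E:1
level(C) = 2

Answer: 2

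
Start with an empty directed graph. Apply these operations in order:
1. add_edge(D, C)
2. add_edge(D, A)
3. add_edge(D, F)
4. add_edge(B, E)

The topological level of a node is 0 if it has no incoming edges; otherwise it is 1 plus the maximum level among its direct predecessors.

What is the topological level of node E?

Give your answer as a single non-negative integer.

Op 1: add_edge(D, C). Edges now: 1
Op 2: add_edge(D, A). Edges now: 2
Op 3: add_edge(D, F). Edges now: 3
Op 4: add_edge(B, E). Edges now: 4
Compute levels (Kahn BFS):
  sources (in-degree 0): B, D
  process B: level=0
    B->E: in-degree(E)=0, level(E)=1, enqueue
  process D: level=0
    D->A: in-degree(A)=0, level(A)=1, enqueue
    D->C: in-degree(C)=0, level(C)=1, enqueue
    D->F: in-degree(F)=0, level(F)=1, enqueue
  process E: level=1
  process A: level=1
  process C: level=1
  process F: level=1
All levels: A:1, B:0, C:1, D:0, E:1, F:1
level(E) = 1

Answer: 1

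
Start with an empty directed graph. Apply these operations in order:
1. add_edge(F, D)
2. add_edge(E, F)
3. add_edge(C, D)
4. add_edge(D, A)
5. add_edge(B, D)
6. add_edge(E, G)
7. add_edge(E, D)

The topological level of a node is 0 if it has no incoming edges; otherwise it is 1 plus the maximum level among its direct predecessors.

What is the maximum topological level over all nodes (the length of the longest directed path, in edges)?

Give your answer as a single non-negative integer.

Op 1: add_edge(F, D). Edges now: 1
Op 2: add_edge(E, F). Edges now: 2
Op 3: add_edge(C, D). Edges now: 3
Op 4: add_edge(D, A). Edges now: 4
Op 5: add_edge(B, D). Edges now: 5
Op 6: add_edge(E, G). Edges now: 6
Op 7: add_edge(E, D). Edges now: 7
Compute levels (Kahn BFS):
  sources (in-degree 0): B, C, E
  process B: level=0
    B->D: in-degree(D)=3, level(D)>=1
  process C: level=0
    C->D: in-degree(D)=2, level(D)>=1
  process E: level=0
    E->D: in-degree(D)=1, level(D)>=1
    E->F: in-degree(F)=0, level(F)=1, enqueue
    E->G: in-degree(G)=0, level(G)=1, enqueue
  process F: level=1
    F->D: in-degree(D)=0, level(D)=2, enqueue
  process G: level=1
  process D: level=2
    D->A: in-degree(A)=0, level(A)=3, enqueue
  process A: level=3
All levels: A:3, B:0, C:0, D:2, E:0, F:1, G:1
max level = 3

Answer: 3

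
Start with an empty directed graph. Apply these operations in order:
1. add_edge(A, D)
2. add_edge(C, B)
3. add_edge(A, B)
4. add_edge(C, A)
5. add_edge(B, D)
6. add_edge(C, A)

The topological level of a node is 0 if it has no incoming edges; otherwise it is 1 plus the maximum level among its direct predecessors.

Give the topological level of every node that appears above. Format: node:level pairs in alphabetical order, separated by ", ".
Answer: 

Answer: A:1, B:2, C:0, D:3

Derivation:
Op 1: add_edge(A, D). Edges now: 1
Op 2: add_edge(C, B). Edges now: 2
Op 3: add_edge(A, B). Edges now: 3
Op 4: add_edge(C, A). Edges now: 4
Op 5: add_edge(B, D). Edges now: 5
Op 6: add_edge(C, A) (duplicate, no change). Edges now: 5
Compute levels (Kahn BFS):
  sources (in-degree 0): C
  process C: level=0
    C->A: in-degree(A)=0, level(A)=1, enqueue
    C->B: in-degree(B)=1, level(B)>=1
  process A: level=1
    A->B: in-degree(B)=0, level(B)=2, enqueue
    A->D: in-degree(D)=1, level(D)>=2
  process B: level=2
    B->D: in-degree(D)=0, level(D)=3, enqueue
  process D: level=3
All levels: A:1, B:2, C:0, D:3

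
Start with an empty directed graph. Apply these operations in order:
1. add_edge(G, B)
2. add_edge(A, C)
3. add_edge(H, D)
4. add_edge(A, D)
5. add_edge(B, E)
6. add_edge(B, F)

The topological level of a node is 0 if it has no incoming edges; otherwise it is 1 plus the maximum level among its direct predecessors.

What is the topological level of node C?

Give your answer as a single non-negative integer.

Op 1: add_edge(G, B). Edges now: 1
Op 2: add_edge(A, C). Edges now: 2
Op 3: add_edge(H, D). Edges now: 3
Op 4: add_edge(A, D). Edges now: 4
Op 5: add_edge(B, E). Edges now: 5
Op 6: add_edge(B, F). Edges now: 6
Compute levels (Kahn BFS):
  sources (in-degree 0): A, G, H
  process A: level=0
    A->C: in-degree(C)=0, level(C)=1, enqueue
    A->D: in-degree(D)=1, level(D)>=1
  process G: level=0
    G->B: in-degree(B)=0, level(B)=1, enqueue
  process H: level=0
    H->D: in-degree(D)=0, level(D)=1, enqueue
  process C: level=1
  process B: level=1
    B->E: in-degree(E)=0, level(E)=2, enqueue
    B->F: in-degree(F)=0, level(F)=2, enqueue
  process D: level=1
  process E: level=2
  process F: level=2
All levels: A:0, B:1, C:1, D:1, E:2, F:2, G:0, H:0
level(C) = 1

Answer: 1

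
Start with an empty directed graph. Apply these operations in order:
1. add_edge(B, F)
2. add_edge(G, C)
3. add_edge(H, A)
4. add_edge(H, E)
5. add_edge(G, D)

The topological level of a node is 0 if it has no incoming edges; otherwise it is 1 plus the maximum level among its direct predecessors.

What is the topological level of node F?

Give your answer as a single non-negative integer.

Op 1: add_edge(B, F). Edges now: 1
Op 2: add_edge(G, C). Edges now: 2
Op 3: add_edge(H, A). Edges now: 3
Op 4: add_edge(H, E). Edges now: 4
Op 5: add_edge(G, D). Edges now: 5
Compute levels (Kahn BFS):
  sources (in-degree 0): B, G, H
  process B: level=0
    B->F: in-degree(F)=0, level(F)=1, enqueue
  process G: level=0
    G->C: in-degree(C)=0, level(C)=1, enqueue
    G->D: in-degree(D)=0, level(D)=1, enqueue
  process H: level=0
    H->A: in-degree(A)=0, level(A)=1, enqueue
    H->E: in-degree(E)=0, level(E)=1, enqueue
  process F: level=1
  process C: level=1
  process D: level=1
  process A: level=1
  process E: level=1
All levels: A:1, B:0, C:1, D:1, E:1, F:1, G:0, H:0
level(F) = 1

Answer: 1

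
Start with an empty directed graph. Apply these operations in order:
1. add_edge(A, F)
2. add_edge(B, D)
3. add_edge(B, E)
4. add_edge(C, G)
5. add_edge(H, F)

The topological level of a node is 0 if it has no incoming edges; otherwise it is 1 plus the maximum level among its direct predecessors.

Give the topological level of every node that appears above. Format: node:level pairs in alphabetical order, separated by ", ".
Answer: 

Op 1: add_edge(A, F). Edges now: 1
Op 2: add_edge(B, D). Edges now: 2
Op 3: add_edge(B, E). Edges now: 3
Op 4: add_edge(C, G). Edges now: 4
Op 5: add_edge(H, F). Edges now: 5
Compute levels (Kahn BFS):
  sources (in-degree 0): A, B, C, H
  process A: level=0
    A->F: in-degree(F)=1, level(F)>=1
  process B: level=0
    B->D: in-degree(D)=0, level(D)=1, enqueue
    B->E: in-degree(E)=0, level(E)=1, enqueue
  process C: level=0
    C->G: in-degree(G)=0, level(G)=1, enqueue
  process H: level=0
    H->F: in-degree(F)=0, level(F)=1, enqueue
  process D: level=1
  process E: level=1
  process G: level=1
  process F: level=1
All levels: A:0, B:0, C:0, D:1, E:1, F:1, G:1, H:0

Answer: A:0, B:0, C:0, D:1, E:1, F:1, G:1, H:0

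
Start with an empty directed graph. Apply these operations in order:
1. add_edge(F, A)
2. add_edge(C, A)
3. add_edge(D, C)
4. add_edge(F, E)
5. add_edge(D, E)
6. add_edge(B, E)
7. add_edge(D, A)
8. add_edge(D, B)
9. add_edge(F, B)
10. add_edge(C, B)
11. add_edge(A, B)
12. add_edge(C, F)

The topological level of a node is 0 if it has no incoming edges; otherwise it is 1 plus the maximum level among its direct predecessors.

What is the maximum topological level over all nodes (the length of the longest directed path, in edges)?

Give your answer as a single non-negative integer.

Answer: 5

Derivation:
Op 1: add_edge(F, A). Edges now: 1
Op 2: add_edge(C, A). Edges now: 2
Op 3: add_edge(D, C). Edges now: 3
Op 4: add_edge(F, E). Edges now: 4
Op 5: add_edge(D, E). Edges now: 5
Op 6: add_edge(B, E). Edges now: 6
Op 7: add_edge(D, A). Edges now: 7
Op 8: add_edge(D, B). Edges now: 8
Op 9: add_edge(F, B). Edges now: 9
Op 10: add_edge(C, B). Edges now: 10
Op 11: add_edge(A, B). Edges now: 11
Op 12: add_edge(C, F). Edges now: 12
Compute levels (Kahn BFS):
  sources (in-degree 0): D
  process D: level=0
    D->A: in-degree(A)=2, level(A)>=1
    D->B: in-degree(B)=3, level(B)>=1
    D->C: in-degree(C)=0, level(C)=1, enqueue
    D->E: in-degree(E)=2, level(E)>=1
  process C: level=1
    C->A: in-degree(A)=1, level(A)>=2
    C->B: in-degree(B)=2, level(B)>=2
    C->F: in-degree(F)=0, level(F)=2, enqueue
  process F: level=2
    F->A: in-degree(A)=0, level(A)=3, enqueue
    F->B: in-degree(B)=1, level(B)>=3
    F->E: in-degree(E)=1, level(E)>=3
  process A: level=3
    A->B: in-degree(B)=0, level(B)=4, enqueue
  process B: level=4
    B->E: in-degree(E)=0, level(E)=5, enqueue
  process E: level=5
All levels: A:3, B:4, C:1, D:0, E:5, F:2
max level = 5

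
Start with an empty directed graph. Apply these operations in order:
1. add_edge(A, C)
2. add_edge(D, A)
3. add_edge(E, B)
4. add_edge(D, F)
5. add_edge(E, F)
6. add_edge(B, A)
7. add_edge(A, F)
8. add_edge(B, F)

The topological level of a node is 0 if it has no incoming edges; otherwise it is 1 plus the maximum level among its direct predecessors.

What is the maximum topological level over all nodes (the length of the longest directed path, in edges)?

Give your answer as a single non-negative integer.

Op 1: add_edge(A, C). Edges now: 1
Op 2: add_edge(D, A). Edges now: 2
Op 3: add_edge(E, B). Edges now: 3
Op 4: add_edge(D, F). Edges now: 4
Op 5: add_edge(E, F). Edges now: 5
Op 6: add_edge(B, A). Edges now: 6
Op 7: add_edge(A, F). Edges now: 7
Op 8: add_edge(B, F). Edges now: 8
Compute levels (Kahn BFS):
  sources (in-degree 0): D, E
  process D: level=0
    D->A: in-degree(A)=1, level(A)>=1
    D->F: in-degree(F)=3, level(F)>=1
  process E: level=0
    E->B: in-degree(B)=0, level(B)=1, enqueue
    E->F: in-degree(F)=2, level(F)>=1
  process B: level=1
    B->A: in-degree(A)=0, level(A)=2, enqueue
    B->F: in-degree(F)=1, level(F)>=2
  process A: level=2
    A->C: in-degree(C)=0, level(C)=3, enqueue
    A->F: in-degree(F)=0, level(F)=3, enqueue
  process C: level=3
  process F: level=3
All levels: A:2, B:1, C:3, D:0, E:0, F:3
max level = 3

Answer: 3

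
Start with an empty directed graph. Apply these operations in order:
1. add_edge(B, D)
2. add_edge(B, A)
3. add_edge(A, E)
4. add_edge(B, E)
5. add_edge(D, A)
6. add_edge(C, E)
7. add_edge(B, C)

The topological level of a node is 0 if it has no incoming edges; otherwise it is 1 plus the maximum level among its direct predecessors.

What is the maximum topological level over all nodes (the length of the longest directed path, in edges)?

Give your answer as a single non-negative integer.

Answer: 3

Derivation:
Op 1: add_edge(B, D). Edges now: 1
Op 2: add_edge(B, A). Edges now: 2
Op 3: add_edge(A, E). Edges now: 3
Op 4: add_edge(B, E). Edges now: 4
Op 5: add_edge(D, A). Edges now: 5
Op 6: add_edge(C, E). Edges now: 6
Op 7: add_edge(B, C). Edges now: 7
Compute levels (Kahn BFS):
  sources (in-degree 0): B
  process B: level=0
    B->A: in-degree(A)=1, level(A)>=1
    B->C: in-degree(C)=0, level(C)=1, enqueue
    B->D: in-degree(D)=0, level(D)=1, enqueue
    B->E: in-degree(E)=2, level(E)>=1
  process C: level=1
    C->E: in-degree(E)=1, level(E)>=2
  process D: level=1
    D->A: in-degree(A)=0, level(A)=2, enqueue
  process A: level=2
    A->E: in-degree(E)=0, level(E)=3, enqueue
  process E: level=3
All levels: A:2, B:0, C:1, D:1, E:3
max level = 3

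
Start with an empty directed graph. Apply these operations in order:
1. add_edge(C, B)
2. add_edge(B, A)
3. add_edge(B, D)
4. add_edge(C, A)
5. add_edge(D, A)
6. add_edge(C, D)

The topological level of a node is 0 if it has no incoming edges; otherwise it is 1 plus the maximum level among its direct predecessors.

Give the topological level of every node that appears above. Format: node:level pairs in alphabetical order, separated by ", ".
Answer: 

Answer: A:3, B:1, C:0, D:2

Derivation:
Op 1: add_edge(C, B). Edges now: 1
Op 2: add_edge(B, A). Edges now: 2
Op 3: add_edge(B, D). Edges now: 3
Op 4: add_edge(C, A). Edges now: 4
Op 5: add_edge(D, A). Edges now: 5
Op 6: add_edge(C, D). Edges now: 6
Compute levels (Kahn BFS):
  sources (in-degree 0): C
  process C: level=0
    C->A: in-degree(A)=2, level(A)>=1
    C->B: in-degree(B)=0, level(B)=1, enqueue
    C->D: in-degree(D)=1, level(D)>=1
  process B: level=1
    B->A: in-degree(A)=1, level(A)>=2
    B->D: in-degree(D)=0, level(D)=2, enqueue
  process D: level=2
    D->A: in-degree(A)=0, level(A)=3, enqueue
  process A: level=3
All levels: A:3, B:1, C:0, D:2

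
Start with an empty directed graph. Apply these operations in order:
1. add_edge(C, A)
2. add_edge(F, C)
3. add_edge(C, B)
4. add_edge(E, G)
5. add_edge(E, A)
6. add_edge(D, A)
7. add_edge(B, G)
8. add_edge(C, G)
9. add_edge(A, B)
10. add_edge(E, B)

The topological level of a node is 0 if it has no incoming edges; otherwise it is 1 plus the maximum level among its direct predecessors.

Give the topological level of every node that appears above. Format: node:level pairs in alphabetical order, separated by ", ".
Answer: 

Op 1: add_edge(C, A). Edges now: 1
Op 2: add_edge(F, C). Edges now: 2
Op 3: add_edge(C, B). Edges now: 3
Op 4: add_edge(E, G). Edges now: 4
Op 5: add_edge(E, A). Edges now: 5
Op 6: add_edge(D, A). Edges now: 6
Op 7: add_edge(B, G). Edges now: 7
Op 8: add_edge(C, G). Edges now: 8
Op 9: add_edge(A, B). Edges now: 9
Op 10: add_edge(E, B). Edges now: 10
Compute levels (Kahn BFS):
  sources (in-degree 0): D, E, F
  process D: level=0
    D->A: in-degree(A)=2, level(A)>=1
  process E: level=0
    E->A: in-degree(A)=1, level(A)>=1
    E->B: in-degree(B)=2, level(B)>=1
    E->G: in-degree(G)=2, level(G)>=1
  process F: level=0
    F->C: in-degree(C)=0, level(C)=1, enqueue
  process C: level=1
    C->A: in-degree(A)=0, level(A)=2, enqueue
    C->B: in-degree(B)=1, level(B)>=2
    C->G: in-degree(G)=1, level(G)>=2
  process A: level=2
    A->B: in-degree(B)=0, level(B)=3, enqueue
  process B: level=3
    B->G: in-degree(G)=0, level(G)=4, enqueue
  process G: level=4
All levels: A:2, B:3, C:1, D:0, E:0, F:0, G:4

Answer: A:2, B:3, C:1, D:0, E:0, F:0, G:4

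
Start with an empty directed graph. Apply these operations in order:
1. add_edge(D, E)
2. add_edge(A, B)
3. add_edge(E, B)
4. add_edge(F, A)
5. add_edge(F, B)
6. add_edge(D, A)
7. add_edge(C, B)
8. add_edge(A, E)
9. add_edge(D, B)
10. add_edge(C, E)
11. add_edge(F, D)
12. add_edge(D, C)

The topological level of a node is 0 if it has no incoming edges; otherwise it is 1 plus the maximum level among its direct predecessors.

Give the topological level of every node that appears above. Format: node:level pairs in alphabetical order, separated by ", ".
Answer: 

Answer: A:2, B:4, C:2, D:1, E:3, F:0

Derivation:
Op 1: add_edge(D, E). Edges now: 1
Op 2: add_edge(A, B). Edges now: 2
Op 3: add_edge(E, B). Edges now: 3
Op 4: add_edge(F, A). Edges now: 4
Op 5: add_edge(F, B). Edges now: 5
Op 6: add_edge(D, A). Edges now: 6
Op 7: add_edge(C, B). Edges now: 7
Op 8: add_edge(A, E). Edges now: 8
Op 9: add_edge(D, B). Edges now: 9
Op 10: add_edge(C, E). Edges now: 10
Op 11: add_edge(F, D). Edges now: 11
Op 12: add_edge(D, C). Edges now: 12
Compute levels (Kahn BFS):
  sources (in-degree 0): F
  process F: level=0
    F->A: in-degree(A)=1, level(A)>=1
    F->B: in-degree(B)=4, level(B)>=1
    F->D: in-degree(D)=0, level(D)=1, enqueue
  process D: level=1
    D->A: in-degree(A)=0, level(A)=2, enqueue
    D->B: in-degree(B)=3, level(B)>=2
    D->C: in-degree(C)=0, level(C)=2, enqueue
    D->E: in-degree(E)=2, level(E)>=2
  process A: level=2
    A->B: in-degree(B)=2, level(B)>=3
    A->E: in-degree(E)=1, level(E)>=3
  process C: level=2
    C->B: in-degree(B)=1, level(B)>=3
    C->E: in-degree(E)=0, level(E)=3, enqueue
  process E: level=3
    E->B: in-degree(B)=0, level(B)=4, enqueue
  process B: level=4
All levels: A:2, B:4, C:2, D:1, E:3, F:0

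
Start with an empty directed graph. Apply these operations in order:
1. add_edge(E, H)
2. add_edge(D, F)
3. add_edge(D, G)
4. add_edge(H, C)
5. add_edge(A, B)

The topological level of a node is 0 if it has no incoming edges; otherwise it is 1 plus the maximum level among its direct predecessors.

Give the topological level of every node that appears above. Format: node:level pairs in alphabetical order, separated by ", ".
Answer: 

Op 1: add_edge(E, H). Edges now: 1
Op 2: add_edge(D, F). Edges now: 2
Op 3: add_edge(D, G). Edges now: 3
Op 4: add_edge(H, C). Edges now: 4
Op 5: add_edge(A, B). Edges now: 5
Compute levels (Kahn BFS):
  sources (in-degree 0): A, D, E
  process A: level=0
    A->B: in-degree(B)=0, level(B)=1, enqueue
  process D: level=0
    D->F: in-degree(F)=0, level(F)=1, enqueue
    D->G: in-degree(G)=0, level(G)=1, enqueue
  process E: level=0
    E->H: in-degree(H)=0, level(H)=1, enqueue
  process B: level=1
  process F: level=1
  process G: level=1
  process H: level=1
    H->C: in-degree(C)=0, level(C)=2, enqueue
  process C: level=2
All levels: A:0, B:1, C:2, D:0, E:0, F:1, G:1, H:1

Answer: A:0, B:1, C:2, D:0, E:0, F:1, G:1, H:1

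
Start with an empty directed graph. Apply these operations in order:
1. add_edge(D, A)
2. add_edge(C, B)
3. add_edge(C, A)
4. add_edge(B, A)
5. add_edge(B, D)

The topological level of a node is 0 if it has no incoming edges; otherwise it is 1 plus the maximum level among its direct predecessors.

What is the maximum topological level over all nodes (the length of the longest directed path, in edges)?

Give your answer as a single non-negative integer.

Op 1: add_edge(D, A). Edges now: 1
Op 2: add_edge(C, B). Edges now: 2
Op 3: add_edge(C, A). Edges now: 3
Op 4: add_edge(B, A). Edges now: 4
Op 5: add_edge(B, D). Edges now: 5
Compute levels (Kahn BFS):
  sources (in-degree 0): C
  process C: level=0
    C->A: in-degree(A)=2, level(A)>=1
    C->B: in-degree(B)=0, level(B)=1, enqueue
  process B: level=1
    B->A: in-degree(A)=1, level(A)>=2
    B->D: in-degree(D)=0, level(D)=2, enqueue
  process D: level=2
    D->A: in-degree(A)=0, level(A)=3, enqueue
  process A: level=3
All levels: A:3, B:1, C:0, D:2
max level = 3

Answer: 3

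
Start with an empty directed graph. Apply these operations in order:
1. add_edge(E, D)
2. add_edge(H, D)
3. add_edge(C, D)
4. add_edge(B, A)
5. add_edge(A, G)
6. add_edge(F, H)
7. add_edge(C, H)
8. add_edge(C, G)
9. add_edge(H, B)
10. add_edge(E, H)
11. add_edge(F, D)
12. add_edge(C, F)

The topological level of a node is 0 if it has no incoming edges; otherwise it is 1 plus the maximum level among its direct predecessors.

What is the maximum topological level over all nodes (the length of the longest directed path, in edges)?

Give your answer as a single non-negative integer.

Op 1: add_edge(E, D). Edges now: 1
Op 2: add_edge(H, D). Edges now: 2
Op 3: add_edge(C, D). Edges now: 3
Op 4: add_edge(B, A). Edges now: 4
Op 5: add_edge(A, G). Edges now: 5
Op 6: add_edge(F, H). Edges now: 6
Op 7: add_edge(C, H). Edges now: 7
Op 8: add_edge(C, G). Edges now: 8
Op 9: add_edge(H, B). Edges now: 9
Op 10: add_edge(E, H). Edges now: 10
Op 11: add_edge(F, D). Edges now: 11
Op 12: add_edge(C, F). Edges now: 12
Compute levels (Kahn BFS):
  sources (in-degree 0): C, E
  process C: level=0
    C->D: in-degree(D)=3, level(D)>=1
    C->F: in-degree(F)=0, level(F)=1, enqueue
    C->G: in-degree(G)=1, level(G)>=1
    C->H: in-degree(H)=2, level(H)>=1
  process E: level=0
    E->D: in-degree(D)=2, level(D)>=1
    E->H: in-degree(H)=1, level(H)>=1
  process F: level=1
    F->D: in-degree(D)=1, level(D)>=2
    F->H: in-degree(H)=0, level(H)=2, enqueue
  process H: level=2
    H->B: in-degree(B)=0, level(B)=3, enqueue
    H->D: in-degree(D)=0, level(D)=3, enqueue
  process B: level=3
    B->A: in-degree(A)=0, level(A)=4, enqueue
  process D: level=3
  process A: level=4
    A->G: in-degree(G)=0, level(G)=5, enqueue
  process G: level=5
All levels: A:4, B:3, C:0, D:3, E:0, F:1, G:5, H:2
max level = 5

Answer: 5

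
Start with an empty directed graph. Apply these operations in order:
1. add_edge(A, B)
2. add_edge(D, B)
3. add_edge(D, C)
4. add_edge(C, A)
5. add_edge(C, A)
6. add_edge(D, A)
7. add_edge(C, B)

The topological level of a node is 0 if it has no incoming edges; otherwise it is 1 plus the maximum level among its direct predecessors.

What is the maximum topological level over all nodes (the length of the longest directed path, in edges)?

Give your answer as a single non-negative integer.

Op 1: add_edge(A, B). Edges now: 1
Op 2: add_edge(D, B). Edges now: 2
Op 3: add_edge(D, C). Edges now: 3
Op 4: add_edge(C, A). Edges now: 4
Op 5: add_edge(C, A) (duplicate, no change). Edges now: 4
Op 6: add_edge(D, A). Edges now: 5
Op 7: add_edge(C, B). Edges now: 6
Compute levels (Kahn BFS):
  sources (in-degree 0): D
  process D: level=0
    D->A: in-degree(A)=1, level(A)>=1
    D->B: in-degree(B)=2, level(B)>=1
    D->C: in-degree(C)=0, level(C)=1, enqueue
  process C: level=1
    C->A: in-degree(A)=0, level(A)=2, enqueue
    C->B: in-degree(B)=1, level(B)>=2
  process A: level=2
    A->B: in-degree(B)=0, level(B)=3, enqueue
  process B: level=3
All levels: A:2, B:3, C:1, D:0
max level = 3

Answer: 3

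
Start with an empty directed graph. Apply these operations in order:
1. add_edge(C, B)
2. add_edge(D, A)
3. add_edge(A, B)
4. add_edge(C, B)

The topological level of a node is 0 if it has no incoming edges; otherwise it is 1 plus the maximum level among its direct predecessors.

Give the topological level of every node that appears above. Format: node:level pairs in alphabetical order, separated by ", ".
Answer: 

Answer: A:1, B:2, C:0, D:0

Derivation:
Op 1: add_edge(C, B). Edges now: 1
Op 2: add_edge(D, A). Edges now: 2
Op 3: add_edge(A, B). Edges now: 3
Op 4: add_edge(C, B) (duplicate, no change). Edges now: 3
Compute levels (Kahn BFS):
  sources (in-degree 0): C, D
  process C: level=0
    C->B: in-degree(B)=1, level(B)>=1
  process D: level=0
    D->A: in-degree(A)=0, level(A)=1, enqueue
  process A: level=1
    A->B: in-degree(B)=0, level(B)=2, enqueue
  process B: level=2
All levels: A:1, B:2, C:0, D:0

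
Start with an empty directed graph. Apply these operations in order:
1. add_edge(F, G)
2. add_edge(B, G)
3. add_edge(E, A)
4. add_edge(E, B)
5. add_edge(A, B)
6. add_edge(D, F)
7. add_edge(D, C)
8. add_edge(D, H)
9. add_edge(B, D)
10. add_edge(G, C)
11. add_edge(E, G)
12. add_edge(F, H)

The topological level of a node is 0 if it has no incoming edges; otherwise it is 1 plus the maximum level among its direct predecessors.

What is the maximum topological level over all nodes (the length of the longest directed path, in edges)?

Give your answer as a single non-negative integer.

Answer: 6

Derivation:
Op 1: add_edge(F, G). Edges now: 1
Op 2: add_edge(B, G). Edges now: 2
Op 3: add_edge(E, A). Edges now: 3
Op 4: add_edge(E, B). Edges now: 4
Op 5: add_edge(A, B). Edges now: 5
Op 6: add_edge(D, F). Edges now: 6
Op 7: add_edge(D, C). Edges now: 7
Op 8: add_edge(D, H). Edges now: 8
Op 9: add_edge(B, D). Edges now: 9
Op 10: add_edge(G, C). Edges now: 10
Op 11: add_edge(E, G). Edges now: 11
Op 12: add_edge(F, H). Edges now: 12
Compute levels (Kahn BFS):
  sources (in-degree 0): E
  process E: level=0
    E->A: in-degree(A)=0, level(A)=1, enqueue
    E->B: in-degree(B)=1, level(B)>=1
    E->G: in-degree(G)=2, level(G)>=1
  process A: level=1
    A->B: in-degree(B)=0, level(B)=2, enqueue
  process B: level=2
    B->D: in-degree(D)=0, level(D)=3, enqueue
    B->G: in-degree(G)=1, level(G)>=3
  process D: level=3
    D->C: in-degree(C)=1, level(C)>=4
    D->F: in-degree(F)=0, level(F)=4, enqueue
    D->H: in-degree(H)=1, level(H)>=4
  process F: level=4
    F->G: in-degree(G)=0, level(G)=5, enqueue
    F->H: in-degree(H)=0, level(H)=5, enqueue
  process G: level=5
    G->C: in-degree(C)=0, level(C)=6, enqueue
  process H: level=5
  process C: level=6
All levels: A:1, B:2, C:6, D:3, E:0, F:4, G:5, H:5
max level = 6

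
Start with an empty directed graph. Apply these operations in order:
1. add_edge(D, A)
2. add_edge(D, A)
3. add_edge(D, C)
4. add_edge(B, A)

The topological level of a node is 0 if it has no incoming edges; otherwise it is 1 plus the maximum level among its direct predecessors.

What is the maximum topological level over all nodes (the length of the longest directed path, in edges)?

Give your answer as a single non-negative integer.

Op 1: add_edge(D, A). Edges now: 1
Op 2: add_edge(D, A) (duplicate, no change). Edges now: 1
Op 3: add_edge(D, C). Edges now: 2
Op 4: add_edge(B, A). Edges now: 3
Compute levels (Kahn BFS):
  sources (in-degree 0): B, D
  process B: level=0
    B->A: in-degree(A)=1, level(A)>=1
  process D: level=0
    D->A: in-degree(A)=0, level(A)=1, enqueue
    D->C: in-degree(C)=0, level(C)=1, enqueue
  process A: level=1
  process C: level=1
All levels: A:1, B:0, C:1, D:0
max level = 1

Answer: 1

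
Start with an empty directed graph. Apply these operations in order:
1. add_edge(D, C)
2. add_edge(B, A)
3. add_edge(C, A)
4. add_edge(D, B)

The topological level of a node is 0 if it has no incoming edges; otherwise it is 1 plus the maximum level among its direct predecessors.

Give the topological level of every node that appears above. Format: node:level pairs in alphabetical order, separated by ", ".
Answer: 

Answer: A:2, B:1, C:1, D:0

Derivation:
Op 1: add_edge(D, C). Edges now: 1
Op 2: add_edge(B, A). Edges now: 2
Op 3: add_edge(C, A). Edges now: 3
Op 4: add_edge(D, B). Edges now: 4
Compute levels (Kahn BFS):
  sources (in-degree 0): D
  process D: level=0
    D->B: in-degree(B)=0, level(B)=1, enqueue
    D->C: in-degree(C)=0, level(C)=1, enqueue
  process B: level=1
    B->A: in-degree(A)=1, level(A)>=2
  process C: level=1
    C->A: in-degree(A)=0, level(A)=2, enqueue
  process A: level=2
All levels: A:2, B:1, C:1, D:0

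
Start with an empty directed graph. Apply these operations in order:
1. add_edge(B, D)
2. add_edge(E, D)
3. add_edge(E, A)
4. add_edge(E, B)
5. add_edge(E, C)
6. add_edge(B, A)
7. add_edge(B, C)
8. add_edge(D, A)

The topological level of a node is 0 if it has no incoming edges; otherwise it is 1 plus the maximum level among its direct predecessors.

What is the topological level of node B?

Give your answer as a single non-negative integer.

Answer: 1

Derivation:
Op 1: add_edge(B, D). Edges now: 1
Op 2: add_edge(E, D). Edges now: 2
Op 3: add_edge(E, A). Edges now: 3
Op 4: add_edge(E, B). Edges now: 4
Op 5: add_edge(E, C). Edges now: 5
Op 6: add_edge(B, A). Edges now: 6
Op 7: add_edge(B, C). Edges now: 7
Op 8: add_edge(D, A). Edges now: 8
Compute levels (Kahn BFS):
  sources (in-degree 0): E
  process E: level=0
    E->A: in-degree(A)=2, level(A)>=1
    E->B: in-degree(B)=0, level(B)=1, enqueue
    E->C: in-degree(C)=1, level(C)>=1
    E->D: in-degree(D)=1, level(D)>=1
  process B: level=1
    B->A: in-degree(A)=1, level(A)>=2
    B->C: in-degree(C)=0, level(C)=2, enqueue
    B->D: in-degree(D)=0, level(D)=2, enqueue
  process C: level=2
  process D: level=2
    D->A: in-degree(A)=0, level(A)=3, enqueue
  process A: level=3
All levels: A:3, B:1, C:2, D:2, E:0
level(B) = 1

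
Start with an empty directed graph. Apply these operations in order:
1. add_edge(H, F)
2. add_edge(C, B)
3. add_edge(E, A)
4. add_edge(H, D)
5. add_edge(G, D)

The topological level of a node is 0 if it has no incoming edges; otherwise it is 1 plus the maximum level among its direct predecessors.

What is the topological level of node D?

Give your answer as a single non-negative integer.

Op 1: add_edge(H, F). Edges now: 1
Op 2: add_edge(C, B). Edges now: 2
Op 3: add_edge(E, A). Edges now: 3
Op 4: add_edge(H, D). Edges now: 4
Op 5: add_edge(G, D). Edges now: 5
Compute levels (Kahn BFS):
  sources (in-degree 0): C, E, G, H
  process C: level=0
    C->B: in-degree(B)=0, level(B)=1, enqueue
  process E: level=0
    E->A: in-degree(A)=0, level(A)=1, enqueue
  process G: level=0
    G->D: in-degree(D)=1, level(D)>=1
  process H: level=0
    H->D: in-degree(D)=0, level(D)=1, enqueue
    H->F: in-degree(F)=0, level(F)=1, enqueue
  process B: level=1
  process A: level=1
  process D: level=1
  process F: level=1
All levels: A:1, B:1, C:0, D:1, E:0, F:1, G:0, H:0
level(D) = 1

Answer: 1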